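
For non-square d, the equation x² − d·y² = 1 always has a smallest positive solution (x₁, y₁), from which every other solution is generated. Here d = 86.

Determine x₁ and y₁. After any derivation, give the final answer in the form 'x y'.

10405 1122

d=86: √d = [9; 3,1,1,1,8,1,1,1,3,18] (ℓ=10, even), read p_9/q_9
k=0  a_k=9  p_k/q_k = 9/1
k=1  a_k=3  p_k/q_k = 28/3
…
k=3  a_k=1  p_k/q_k = 65/7
…
k=5  a_k=8  p_k/q_k = 881/95
…
k=8  a_k=1  p_k/q_k = 2847/307
k=9  a_k=3  p_k/q_k = 10405/1122
(x₁, y₁) = (10405, 1122);  10405² − 86·1122² = 1 ✓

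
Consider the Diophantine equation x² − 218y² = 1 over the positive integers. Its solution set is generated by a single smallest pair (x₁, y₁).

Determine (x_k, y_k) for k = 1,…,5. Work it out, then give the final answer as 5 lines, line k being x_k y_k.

√218 → a₀=14, period (1,3,3,1,28); ℓ=5 odd so k=9
i=0: a=14 ⇒ p=14, q=1
…
i=2: a=3 ⇒ p=59, q=4
i=3: a=3 ⇒ p=192, q=13
i=4: a=1 ⇒ p=251, q=17
i=5: a=28 ⇒ p=7220, q=489
…
i=8: a=3 ⇒ p=96370, q=6527
i=9: a=1 ⇒ p=126003, q=8534
→ (126003, 8534).  Check: 126003²=15876756009, 218·8534²=15876756008, difference 1.
k=2:  x_2 = 126003·126003+218·8534·8534 = 31753512017,  y_2 = 126003·8534+8534·126003 = 2150619204
k=3:  x_3 = 126003·31753512017+218·8534·2150619204 = 8002075549230099,  y_3 = 126003·2150619204+8534·31753512017 = 541968943114690
k=4:  x_4 = 126003·8002075549230099+218·8534·541968943114690 = 2016571050827526816577,  y_4 = 126003·541968943114690+8534·8002075549230099 = 136579425476409948936
k=5:  x_5 = 126003·2016571050827526816577+218·8534·136579425476409948936 = 508188004226839647389073363,  y_5 = 126003·136579425476409948936+8534·2016571050827526816577 = 34418834696066196648450926

126003 8534
31753512017 2150619204
8002075549230099 541968943114690
2016571050827526816577 136579425476409948936
508188004226839647389073363 34418834696066196648450926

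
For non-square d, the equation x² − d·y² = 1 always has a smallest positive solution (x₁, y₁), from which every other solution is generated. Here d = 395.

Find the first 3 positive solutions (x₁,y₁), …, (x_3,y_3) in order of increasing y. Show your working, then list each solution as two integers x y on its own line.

159 8
50561 2544
16078239 808984

√395 → a₀=19, period (1,6,1,38); ℓ=4 even so k=3
i=0: a=19 ⇒ p=19, q=1
…
i=2: a=6 ⇒ p=139, q=7
i=3: a=1 ⇒ p=159, q=8
→ (159, 8).  Check: 159²=25281, 395·8²=25280, difference 1.
(x_2, y_2) = (159·159 + 395·8·8, 159·8 + 8·159) = (50561, 2544)
(x_3, y_3) = (159·50561 + 395·8·2544, 159·2544 + 8·50561) = (16078239, 808984)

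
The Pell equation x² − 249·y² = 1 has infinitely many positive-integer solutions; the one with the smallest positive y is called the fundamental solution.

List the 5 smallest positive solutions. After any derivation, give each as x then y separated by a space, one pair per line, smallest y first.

8553815 542076
146335502108449 9273635639880
2503453625935556812055 158649927281879742324
42828158354663763449114371201 2714124255465295062538692240
732688286712993936041346554632551575 46432233536525587120811525646048876

[15; 1,3,1,1,5,…,3,1,30] for √249; ℓ=16 ⇒ convergent index 15
a_0=15:  p_0=15·1+0=15,  q_0=15·0+1=1
a_1=1:  p_1=1·15+1=16,  q_1=1·1+0=1
…
a_3=1:  p_3=1·63+16=79,  q_3=1·4+1=5
…
a_7=3:  p_7=3·931+789=3582,  q_7=3·59+50=227
…
a_10=1:  p_10=1·113835+36751=150586,  q_10=1·7214+2329=9543
a_11=5:  p_11=5·150586+113835=866765,  q_11=5·9543+7214=54929
…
a_14=3:  p_14=3·1884116+1017351=6669699,  q_14=3·119401+64472=422675
a_15=1:  p_15=1·6669699+1884116=8553815,  q_15=1·422675+119401=542076
(x₁, y₁) = (8553815, 542076);  8553815² − 249·542076² = 1 ✓
(8553815+542076√249)^2 = 146335502108449 + 9273635639880√249
(8553815+542076√249)^3 = 2503453625935556812055 + 158649927281879742324√249
(8553815+542076√249)^4 = 42828158354663763449114371201 + 2714124255465295062538692240√249
(8553815+542076√249)^5 = 732688286712993936041346554632551575 + 46432233536525587120811525646048876√249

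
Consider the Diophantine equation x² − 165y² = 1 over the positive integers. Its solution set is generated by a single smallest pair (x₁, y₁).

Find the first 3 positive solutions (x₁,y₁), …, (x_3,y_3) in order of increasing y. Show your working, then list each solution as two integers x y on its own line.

d=165: √d = [12; 1,5,2,5,1,24] (ℓ=6, even), read p_5/q_5
i=0: a=12 ⇒ p=12, q=1
i=1: a=1 ⇒ p=13, q=1
i=2: a=5 ⇒ p=77, q=6
i=3: a=2 ⇒ p=167, q=13
i=4: a=5 ⇒ p=912, q=71
i=5: a=1 ⇒ p=1079, q=84
(x₁, y₁) = (1079, 84);  1079² − 165·84² = 1 ✓
k=2:  x_2 = 1079·1079+165·84·84 = 2328481,  y_2 = 1079·84+84·1079 = 181272
k=3:  x_3 = 1079·2328481+165·84·181272 = 5024860919,  y_3 = 1079·181272+84·2328481 = 391184892

1079 84
2328481 181272
5024860919 391184892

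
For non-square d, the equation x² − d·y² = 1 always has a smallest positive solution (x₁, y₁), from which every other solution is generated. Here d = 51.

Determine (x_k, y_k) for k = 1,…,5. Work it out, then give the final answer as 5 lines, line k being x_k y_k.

50 7
4999 700
499850 69993
49980001 6998600
4997500250 699790007

√51 = [7; 7,14, …], period ℓ=2 (even) → k=1
i=0: a=7 ⇒ p=7, q=1
i=1: a=7 ⇒ p=50, q=7
fundamental: x₁=50, y₁=7  (since 2500 − 51·49 = 1)
n=2: (50,7)∘(50,7) = (50·50+51·7·7, 50·7+7·50) = (4999,700)
n=3: (4999,700)∘(50,7) = (50·4999+51·7·700, 50·700+7·4999) = (499850,69993)
n=4: (499850,69993)∘(50,7) = (50·499850+51·7·69993, 50·69993+7·499850) = (49980001,6998600)
n=5: (49980001,6998600)∘(50,7) = (50·49980001+51·7·6998600, 50·6998600+7·49980001) = (4997500250,699790007)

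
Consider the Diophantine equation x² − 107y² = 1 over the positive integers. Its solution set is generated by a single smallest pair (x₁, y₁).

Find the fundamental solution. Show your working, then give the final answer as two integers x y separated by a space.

√107 → a₀=10, period (2,1,9,1,2,20); ℓ=6 even so k=5
step 0: (10, 1)  from 10·(1,0) + (0,1)
step 1: (21, 2)  from 2·(10,1) + (1,0)
step 2: (31, 3)  from 1·(21,2) + (10,1)
step 3: (300, 29)  from 9·(31,3) + (21,2)
step 4: (331, 32)  from 1·(300,29) + (31,3)
step 5: (962, 93)  from 2·(331,32) + (300,29)
(x₁, y₁) = (962, 93);  962² − 107·93² = 1 ✓

962 93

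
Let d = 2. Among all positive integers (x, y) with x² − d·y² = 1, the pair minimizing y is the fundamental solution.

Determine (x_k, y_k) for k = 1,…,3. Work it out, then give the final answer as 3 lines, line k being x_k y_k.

3 2
17 12
99 70

d=2: √d = [1; 2] (ℓ=1, odd), read p_1/q_1
k=0  a_k=1  p_k/q_k = 1/1
k=1  a_k=2  p_k/q_k = 3/2
→ (3, 2).  Check: 3²=9, 2·2²=8, difference 1.
(3+2√2)^2 = 17 + 12√2
(3+2√2)^3 = 99 + 70√2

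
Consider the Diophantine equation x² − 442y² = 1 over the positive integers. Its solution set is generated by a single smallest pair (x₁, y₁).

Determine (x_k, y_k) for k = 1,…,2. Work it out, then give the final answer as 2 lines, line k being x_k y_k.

883 42
1559377 74172

√442 = [21; 42, …], period ℓ=1 (odd) → k=1
i=0: a=21 ⇒ p=21, q=1
i=1: a=42 ⇒ p=883, q=42
(x₁, y₁) = (883, 42);  883² − 442·42² = 1 ✓
k=2:  x_2 = 883·883+442·42·42 = 1559377,  y_2 = 883·42+42·883 = 74172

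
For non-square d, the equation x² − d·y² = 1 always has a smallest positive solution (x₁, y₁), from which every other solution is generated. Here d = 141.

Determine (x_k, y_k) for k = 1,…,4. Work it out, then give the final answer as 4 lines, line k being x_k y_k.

95 8
18049 1520
3429215 288792
651532801 54868960

√141 = [11; 1,6,1,22, …], period ℓ=4 (even) → k=3
i=0: a=11 ⇒ p=11, q=1
i=1: a=1 ⇒ p=12, q=1
i=2: a=6 ⇒ p=83, q=7
i=3: a=1 ⇒ p=95, q=8
(x₁, y₁) = (95, 8);  95² − 141·8² = 1 ✓
(95+8√141)^2 = 18049 + 1520√141
(95+8√141)^3 = 3429215 + 288792√141
(95+8√141)^4 = 651532801 + 54868960√141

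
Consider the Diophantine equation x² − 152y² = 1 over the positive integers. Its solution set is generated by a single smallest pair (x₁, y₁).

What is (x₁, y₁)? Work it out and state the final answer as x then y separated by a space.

37 3

√152 = [12; 3,24, …], period ℓ=2 (even) → k=1
k=0  a_k=12  p_k/q_k = 12/1
k=1  a_k=3  p_k/q_k = 37/3
→ (37, 3).  Check: 37²=1369, 152·3²=1368, difference 1.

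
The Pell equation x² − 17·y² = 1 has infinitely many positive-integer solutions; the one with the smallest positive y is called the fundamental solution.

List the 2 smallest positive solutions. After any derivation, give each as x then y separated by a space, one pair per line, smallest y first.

d=17: √d = [4; 8] (ℓ=1, odd), read p_1/q_1
a_0=4:  p_0=4·1+0=4,  q_0=4·0+1=1
a_1=8:  p_1=8·4+1=33,  q_1=8·1+0=8
fundamental: x₁=33, y₁=8  (since 1089 − 17·64 = 1)
(x_2, y_2) = (33·33 + 17·8·8, 33·8 + 8·33) = (2177, 528)

33 8
2177 528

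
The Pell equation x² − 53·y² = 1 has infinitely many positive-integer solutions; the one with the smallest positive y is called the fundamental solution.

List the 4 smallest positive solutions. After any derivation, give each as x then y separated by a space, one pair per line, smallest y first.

66249 9100
8777860001 1205731800
1163048894346249 159757052027300
154101652394311440001 21167489878307463600

[7; 3,1,1,3,14] for √53; ℓ=5 ⇒ convergent index 9
a_0=7:  p_0=7·1+0=7,  q_0=7·0+1=1
…
a_5=14:  p_5=14·182+51=2599,  q_5=14·25+7=357
a_6=3:  p_6=3·2599+182=7979,  q_6=3·357+25=1096
a_7=1:  p_7=1·7979+2599=10578,  q_7=1·1096+357=1453
a_8=1:  p_8=1·10578+7979=18557,  q_8=1·1453+1096=2549
a_9=3:  p_9=3·18557+10578=66249,  q_9=3·2549+1453=9100
→ (66249, 9100).  Check: 66249²=4388930001, 53·9100²=4388930000, difference 1.
(x_2, y_2) = (66249·66249 + 53·9100·9100, 66249·9100 + 9100·66249) = (8777860001, 1205731800)
(x_3, y_3) = (66249·8777860001 + 53·9100·1205731800, 66249·1205731800 + 9100·8777860001) = (1163048894346249, 159757052027300)
(x_4, y_4) = (66249·1163048894346249 + 53·9100·159757052027300, 66249·159757052027300 + 9100·1163048894346249) = (154101652394311440001, 21167489878307463600)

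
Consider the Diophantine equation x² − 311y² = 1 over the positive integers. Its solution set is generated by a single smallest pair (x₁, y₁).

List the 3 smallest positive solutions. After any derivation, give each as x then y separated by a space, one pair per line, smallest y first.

16883880 957397
570130807708799 32329152120720
19252040283316857636360 1091683049815963029803

d=311: √d = [17; 1,1,1,2,1,…,1,1,34] (ℓ=16, even), read p_15/q_15
step 0: (17, 1)  from 17·(1,0) + (0,1)
step 1: (18, 1)  from 1·(17,1) + (1,0)
step 2: (35, 2)  from 1·(18,1) + (17,1)
step 3: (53, 3)  from 1·(35,2) + (18,1)
step 4: (141, 8)  from 2·(53,3) + (35,2)
step 5: (194, 11)  from 1·(141,8) + (53,3)
step 6: (1305, 74)  from 6·(194,11) + (141,8)
…
step 8: (71158, 4035)  from 17·(4109,233) + (1305,74)
step 9: (217583, 12338)  from 3·(71158,4035) + (4109,233)
step 10: (1376656, 78063)  from 6·(217583,12338) + (71158,4035)
step 11: (1594239, 90401)  from 1·(1376656,78063) + (217583,12338)
step 12: (4565134, 258865)  from 2·(1594239,90401) + (1376656,78063)
step 13: (6159373, 349266)  from 1·(4565134,258865) + (1594239,90401)
step 14: (10724507, 608131)  from 1·(6159373,349266) + (4565134,258865)
step 15: (16883880, 957397)  from 1·(10724507,608131) + (6159373,349266)
→ (16883880, 957397).  Check: 16883880²=285065403854400, 311·957397²=285065403854399, difference 1.
(x_2, y_2) = (16883880·16883880 + 311·957397·957397, 16883880·957397 + 957397·16883880) = (570130807708799, 32329152120720)
(x_3, y_3) = (16883880·570130807708799 + 311·957397·32329152120720, 16883880·32329152120720 + 957397·570130807708799) = (19252040283316857636360, 1091683049815963029803)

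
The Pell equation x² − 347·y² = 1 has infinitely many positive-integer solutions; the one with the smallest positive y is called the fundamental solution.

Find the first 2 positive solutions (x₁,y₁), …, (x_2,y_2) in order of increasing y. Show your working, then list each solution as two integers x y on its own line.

641602 34443
823306252807 44197395372

√347 → a₀=18, period (1,1,1,2,4,…,1,1,36); ℓ=14 even so k=13
k=0  a_k=18  p_k/q_k = 18/1
…
k=4  a_k=2  p_k/q_k = 149/8
k=5  a_k=4  p_k/q_k = 652/35
…
k=7  a_k=17  p_k/q_k = 14269/766
…
k=9  a_k=4  p_k/q_k = 74549/4002
k=10  a_k=2  p_k/q_k = 164168/8813
k=11  a_k=1  p_k/q_k = 238717/12815
k=12  a_k=1  p_k/q_k = 402885/21628
k=13  a_k=1  p_k/q_k = 641602/34443
fundamental: x₁=641602, y₁=34443  (since 411653126404 − 347·1186320249 = 1)
n=2: (641602,34443)∘(641602,34443) = (641602·641602+347·34443·34443, 641602·34443+34443·641602) = (823306252807,44197395372)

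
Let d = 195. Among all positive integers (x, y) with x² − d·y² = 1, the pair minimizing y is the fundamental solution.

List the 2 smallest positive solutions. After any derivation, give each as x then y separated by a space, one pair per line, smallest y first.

d=195: √d = [13; 1,26] (ℓ=2, even), read p_1/q_1
step 0: (13, 1)  from 13·(1,0) + (0,1)
step 1: (14, 1)  from 1·(13,1) + (1,0)
fundamental: x₁=14, y₁=1  (since 196 − 195·1 = 1)
(x_2, y_2) = (14·14 + 195·1·1, 14·1 + 1·14) = (391, 28)

14 1
391 28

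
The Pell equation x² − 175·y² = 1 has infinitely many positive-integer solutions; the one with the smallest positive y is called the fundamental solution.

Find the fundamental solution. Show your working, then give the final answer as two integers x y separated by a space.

2024 153

[13; 4,2,1,2,4,26] for √175; ℓ=6 ⇒ convergent index 5
a_0=13:  p_0=13·1+0=13,  q_0=13·0+1=1
a_1=4:  p_1=4·13+1=53,  q_1=4·1+0=4
…
a_3=1:  p_3=1·119+53=172,  q_3=1·9+4=13
a_4=2:  p_4=2·172+119=463,  q_4=2·13+9=35
a_5=4:  p_5=4·463+172=2024,  q_5=4·35+13=153
fundamental: x₁=2024, y₁=153  (since 4096576 − 175·23409 = 1)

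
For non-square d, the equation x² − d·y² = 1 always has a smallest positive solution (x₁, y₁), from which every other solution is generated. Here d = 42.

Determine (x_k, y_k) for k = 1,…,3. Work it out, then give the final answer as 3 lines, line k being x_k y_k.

√42 → a₀=6, period (2,12); ℓ=2 even so k=1
k=0  a_k=6  p_k/q_k = 6/1
k=1  a_k=2  p_k/q_k = 13/2
→ (13, 2).  Check: 13²=169, 42·2²=168, difference 1.
k=2:  x_2 = 13·13+42·2·2 = 337,  y_2 = 13·2+2·13 = 52
k=3:  x_3 = 13·337+42·2·52 = 8749,  y_3 = 13·52+2·337 = 1350

13 2
337 52
8749 1350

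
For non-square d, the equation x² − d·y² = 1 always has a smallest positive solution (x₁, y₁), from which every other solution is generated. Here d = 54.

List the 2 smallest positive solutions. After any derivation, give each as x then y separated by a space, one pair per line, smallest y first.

485 66
470449 64020

d=54: √d = [7; 2,1,6,1,2,14] (ℓ=6, even), read p_5/q_5
i=0: a=7 ⇒ p=7, q=1
…
i=2: a=1 ⇒ p=22, q=3
i=3: a=6 ⇒ p=147, q=20
i=4: a=1 ⇒ p=169, q=23
i=5: a=2 ⇒ p=485, q=66
(x₁, y₁) = (485, 66);  485² − 54·66² = 1 ✓
(485+66√54)^2 = 470449 + 64020√54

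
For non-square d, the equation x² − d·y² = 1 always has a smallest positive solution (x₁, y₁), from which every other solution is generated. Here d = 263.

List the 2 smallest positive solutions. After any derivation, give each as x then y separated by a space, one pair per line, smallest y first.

√263 → a₀=16, period (4,1,1,1,1,15,1,1,1,1,4,32); ℓ=12 even so k=11
step 0: (16, 1)  from 16·(1,0) + (0,1)
…
step 7: (6195, 382)  from 1·(5822,359) + (373,23)
…
step 10: (30229, 1864)  from 1·(18212,1123) + (12017,741)
step 11: (139128, 8579)  from 4·(30229,1864) + (18212,1123)
(x₁, y₁) = (139128, 8579);  139128² − 263·8579² = 1 ✓
n=2: (139128,8579)∘(139128,8579) = (139128·139128+263·8579·8579, 139128·8579+8579·139128) = (38713200767,2387158224)

139128 8579
38713200767 2387158224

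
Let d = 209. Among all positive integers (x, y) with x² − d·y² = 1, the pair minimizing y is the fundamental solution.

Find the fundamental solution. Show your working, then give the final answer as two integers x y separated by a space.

46551 3220

[14; 2,5,3,2,3,5,2,28] for √209; ℓ=8 ⇒ convergent index 7
step 0: (14, 1)  from 14·(1,0) + (0,1)
step 1: (29, 2)  from 2·(14,1) + (1,0)
step 2: (159, 11)  from 5·(29,2) + (14,1)
step 3: (506, 35)  from 3·(159,11) + (29,2)
step 4: (1171, 81)  from 2·(506,35) + (159,11)
step 5: (4019, 278)  from 3·(1171,81) + (506,35)
step 6: (21266, 1471)  from 5·(4019,278) + (1171,81)
step 7: (46551, 3220)  from 2·(21266,1471) + (4019,278)
(x₁, y₁) = (46551, 3220);  46551² − 209·3220² = 1 ✓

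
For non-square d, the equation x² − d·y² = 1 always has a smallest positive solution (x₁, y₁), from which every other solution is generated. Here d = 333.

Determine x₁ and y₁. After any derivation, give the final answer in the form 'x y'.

d=333: √d = [18; 4,36] (ℓ=2, even), read p_1/q_1
k=0  a_k=18  p_k/q_k = 18/1
k=1  a_k=4  p_k/q_k = 73/4
fundamental: x₁=73, y₁=4  (since 5329 − 333·16 = 1)

73 4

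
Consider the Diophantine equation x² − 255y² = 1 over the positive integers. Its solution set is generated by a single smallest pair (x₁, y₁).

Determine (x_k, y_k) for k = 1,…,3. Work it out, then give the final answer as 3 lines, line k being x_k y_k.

d=255: √d = [15; 1,30] (ℓ=2, even), read p_1/q_1
step 0: (15, 1)  from 15·(1,0) + (0,1)
step 1: (16, 1)  from 1·(15,1) + (1,0)
→ (16, 1).  Check: 16²=256, 255·1²=255, difference 1.
(x_2, y_2) = (16·16 + 255·1·1, 16·1 + 1·16) = (511, 32)
(x_3, y_3) = (16·511 + 255·1·32, 16·32 + 1·511) = (16336, 1023)

16 1
511 32
16336 1023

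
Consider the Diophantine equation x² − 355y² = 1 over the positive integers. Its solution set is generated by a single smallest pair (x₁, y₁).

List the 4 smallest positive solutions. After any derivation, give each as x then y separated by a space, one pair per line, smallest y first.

[18; 1,5,3,3,1,6,1,3,3,5,1,36] for √355; ℓ=12 ⇒ convergent index 11
i=0: a=18 ⇒ p=18, q=1
i=1: a=1 ⇒ p=19, q=1
…
i=4: a=3 ⇒ p=1187, q=63
…
i=6: a=6 ⇒ p=10457, q=555
i=7: a=1 ⇒ p=12002, q=637
i=8: a=3 ⇒ p=46463, q=2466
…
i=10: a=5 ⇒ p=803418, q=42641
i=11: a=1 ⇒ p=954809, q=50676
fundamental: x₁=954809, y₁=50676  (since 911660226481 − 355·2568056976 = 1)
(954809+50676√355)^2 = 1823320452961 + 96771801768√355
(954809+50676√355)^3 = 3481845556741524089 + 184797174548553948√355
(954809+50676√355)^4 = 6648994948371812427335041 + 352892010866963721270096√355

954809 50676
1823320452961 96771801768
3481845556741524089 184797174548553948
6648994948371812427335041 352892010866963721270096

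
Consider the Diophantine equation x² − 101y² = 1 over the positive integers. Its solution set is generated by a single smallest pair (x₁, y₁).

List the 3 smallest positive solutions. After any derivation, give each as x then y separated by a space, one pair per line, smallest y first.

201 20
80801 8040
32481801 3232060

√101 → a₀=10, period (20); ℓ=1 odd so k=1
i=0: a=10 ⇒ p=10, q=1
i=1: a=20 ⇒ p=201, q=20
(x₁, y₁) = (201, 20);  201² − 101·20² = 1 ✓
n=2: (201,20)∘(201,20) = (201·201+101·20·20, 201·20+20·201) = (80801,8040)
n=3: (80801,8040)∘(201,20) = (201·80801+101·20·8040, 201·8040+20·80801) = (32481801,3232060)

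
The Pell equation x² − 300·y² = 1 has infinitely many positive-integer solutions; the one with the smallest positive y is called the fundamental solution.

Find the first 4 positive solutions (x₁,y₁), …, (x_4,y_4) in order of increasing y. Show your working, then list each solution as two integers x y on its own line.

1351 78
3650401 210756
9863382151 569462634
26650854921601 1538687826312

[17; 3,8,3,34] for √300; ℓ=4 ⇒ convergent index 3
k=0  a_k=17  p_k/q_k = 17/1
…
k=2  a_k=8  p_k/q_k = 433/25
k=3  a_k=3  p_k/q_k = 1351/78
(x₁, y₁) = (1351, 78);  1351² − 300·78² = 1 ✓
(x_2, y_2) = (1351·1351 + 300·78·78, 1351·78 + 78·1351) = (3650401, 210756)
(x_3, y_3) = (1351·3650401 + 300·78·210756, 1351·210756 + 78·3650401) = (9863382151, 569462634)
(x_4, y_4) = (1351·9863382151 + 300·78·569462634, 1351·569462634 + 78·9863382151) = (26650854921601, 1538687826312)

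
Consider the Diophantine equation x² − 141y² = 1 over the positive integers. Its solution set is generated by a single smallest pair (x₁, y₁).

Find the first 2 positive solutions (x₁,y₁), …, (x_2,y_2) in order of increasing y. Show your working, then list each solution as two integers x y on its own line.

√141 → a₀=11, period (1,6,1,22); ℓ=4 even so k=3
i=0: a=11 ⇒ p=11, q=1
…
i=2: a=6 ⇒ p=83, q=7
i=3: a=1 ⇒ p=95, q=8
(x₁, y₁) = (95, 8);  95² − 141·8² = 1 ✓
k=2:  x_2 = 95·95+141·8·8 = 18049,  y_2 = 95·8+8·95 = 1520

95 8
18049 1520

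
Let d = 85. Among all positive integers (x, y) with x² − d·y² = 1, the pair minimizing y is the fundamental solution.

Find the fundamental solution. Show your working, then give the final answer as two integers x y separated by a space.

√85 → a₀=9, period (4,1,1,4,18); ℓ=5 odd so k=9
a_0=9:  p_0=9·1+0=9,  q_0=9·0+1=1
a_1=4:  p_1=4·9+1=37,  q_1=4·1+0=4
…
a_5=18:  p_5=18·378+83=6887,  q_5=18·41+9=747
a_6=4:  p_6=4·6887+378=27926,  q_6=4·747+41=3029
a_7=1:  p_7=1·27926+6887=34813,  q_7=1·3029+747=3776
a_8=1:  p_8=1·34813+27926=62739,  q_8=1·3776+3029=6805
a_9=4:  p_9=4·62739+34813=285769,  q_9=4·6805+3776=30996
→ (285769, 30996).  Check: 285769²=81663921361, 85·30996²=81663921360, difference 1.

285769 30996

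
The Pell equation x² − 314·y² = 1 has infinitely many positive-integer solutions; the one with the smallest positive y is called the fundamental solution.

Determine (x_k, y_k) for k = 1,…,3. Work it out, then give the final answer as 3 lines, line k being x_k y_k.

392499 22150
308110930001 17387705700
241866463828532499 13649314199066450

[17; 1,2,1,1,2,1,34] for √314; ℓ=7 ⇒ convergent index 13
step 0: (17, 1)  from 17·(1,0) + (0,1)
step 1: (18, 1)  from 1·(17,1) + (1,0)
…
step 4: (124, 7)  from 1·(71,4) + (53,3)
…
step 6: (443, 25)  from 1·(319,18) + (124,7)
step 7: (15381, 868)  from 34·(443,25) + (319,18)
step 8: (15824, 893)  from 1·(15381,868) + (443,25)
step 9: (47029, 2654)  from 2·(15824,893) + (15381,868)
…
step 11: (109882, 6201)  from 1·(62853,3547) + (47029,2654)
step 12: (282617, 15949)  from 2·(109882,6201) + (62853,3547)
step 13: (392499, 22150)  from 1·(282617,15949) + (109882,6201)
(x₁, y₁) = (392499, 22150);  392499² − 314·22150² = 1 ✓
n=2: (392499,22150)∘(392499,22150) = (392499·392499+314·22150·22150, 392499·22150+22150·392499) = (308110930001,17387705700)
n=3: (308110930001,17387705700)∘(392499,22150) = (392499·308110930001+314·22150·17387705700, 392499·17387705700+22150·308110930001) = (241866463828532499,13649314199066450)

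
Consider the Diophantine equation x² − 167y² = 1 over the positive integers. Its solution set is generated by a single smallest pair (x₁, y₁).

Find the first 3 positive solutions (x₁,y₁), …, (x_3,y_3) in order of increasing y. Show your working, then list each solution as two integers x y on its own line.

168 13
56447 4368
18966024 1467635

d=167: √d = [12; 1,11,1,24] (ℓ=4, even), read p_3/q_3
k=0  a_k=12  p_k/q_k = 12/1
k=1  a_k=1  p_k/q_k = 13/1
k=2  a_k=11  p_k/q_k = 155/12
k=3  a_k=1  p_k/q_k = 168/13
→ (168, 13).  Check: 168²=28224, 167·13²=28223, difference 1.
n=2: (168,13)∘(168,13) = (168·168+167·13·13, 168·13+13·168) = (56447,4368)
n=3: (56447,4368)∘(168,13) = (168·56447+167·13·4368, 168·4368+13·56447) = (18966024,1467635)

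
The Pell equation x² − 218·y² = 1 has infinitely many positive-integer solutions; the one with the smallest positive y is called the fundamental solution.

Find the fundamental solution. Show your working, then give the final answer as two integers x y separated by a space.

126003 8534

√218 = [14; 1,3,3,1,28, …], period ℓ=5 (odd) → k=9
step 0: (14, 1)  from 14·(1,0) + (0,1)
step 1: (15, 1)  from 1·(14,1) + (1,0)
step 2: (59, 4)  from 3·(15,1) + (14,1)
step 3: (192, 13)  from 3·(59,4) + (15,1)
step 4: (251, 17)  from 1·(192,13) + (59,4)
step 5: (7220, 489)  from 28·(251,17) + (192,13)
step 6: (7471, 506)  from 1·(7220,489) + (251,17)
step 7: (29633, 2007)  from 3·(7471,506) + (7220,489)
step 8: (96370, 6527)  from 3·(29633,2007) + (7471,506)
step 9: (126003, 8534)  from 1·(96370,6527) + (29633,2007)
(x₁, y₁) = (126003, 8534);  126003² − 218·8534² = 1 ✓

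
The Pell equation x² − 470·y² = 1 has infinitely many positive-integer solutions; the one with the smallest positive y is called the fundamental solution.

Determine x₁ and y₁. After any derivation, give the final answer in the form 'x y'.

1691 78

d=470: √d = [21; 1,2,8,2,1,42] (ℓ=6, even), read p_5/q_5
step 0: (21, 1)  from 21·(1,0) + (0,1)
step 1: (22, 1)  from 1·(21,1) + (1,0)
step 2: (65, 3)  from 2·(22,1) + (21,1)
step 3: (542, 25)  from 8·(65,3) + (22,1)
step 4: (1149, 53)  from 2·(542,25) + (65,3)
step 5: (1691, 78)  from 1·(1149,53) + (542,25)
→ (1691, 78).  Check: 1691²=2859481, 470·78²=2859480, difference 1.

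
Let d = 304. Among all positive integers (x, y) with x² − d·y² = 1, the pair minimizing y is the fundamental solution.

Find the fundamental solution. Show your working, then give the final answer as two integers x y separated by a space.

√304 → a₀=17, period (2,3,2,1,1,1,1,1,2,3,2,34); ℓ=12 even so k=11
step 0: (17, 1)  from 17·(1,0) + (0,1)
step 1: (35, 2)  from 2·(17,1) + (1,0)
step 2: (122, 7)  from 3·(35,2) + (17,1)
…
step 4: (401, 23)  from 1·(279,16) + (122,7)
…
step 7: (1761, 101)  from 1·(1081,62) + (680,39)
step 8: (2842, 163)  from 1·(1761,101) + (1081,62)
…
step 10: (25177, 1444)  from 3·(7445,427) + (2842,163)
step 11: (57799, 3315)  from 2·(25177,1444) + (7445,427)
fundamental: x₁=57799, y₁=3315  (since 3340724401 − 304·10989225 = 1)

57799 3315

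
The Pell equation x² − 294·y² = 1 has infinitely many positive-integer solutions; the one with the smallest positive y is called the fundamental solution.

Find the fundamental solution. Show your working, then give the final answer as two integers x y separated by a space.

[17; 6,1,4,1,6,34] for √294; ℓ=6 ⇒ convergent index 5
k=0  a_k=17  p_k/q_k = 17/1
…
k=3  a_k=4  p_k/q_k = 583/34
k=4  a_k=1  p_k/q_k = 703/41
k=5  a_k=6  p_k/q_k = 4801/280
(x₁, y₁) = (4801, 280);  4801² − 294·280² = 1 ✓

4801 280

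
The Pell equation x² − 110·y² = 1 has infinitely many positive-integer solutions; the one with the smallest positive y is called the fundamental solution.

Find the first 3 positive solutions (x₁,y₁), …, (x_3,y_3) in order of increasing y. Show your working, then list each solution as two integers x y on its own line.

√110 = [10; 2,20, …], period ℓ=2 (even) → k=1
i=0: a=10 ⇒ p=10, q=1
i=1: a=2 ⇒ p=21, q=2
(x₁, y₁) = (21, 2);  21² − 110·2² = 1 ✓
(x_2, y_2) = (21·21 + 110·2·2, 21·2 + 2·21) = (881, 84)
(x_3, y_3) = (21·881 + 110·2·84, 21·84 + 2·881) = (36981, 3526)

21 2
881 84
36981 3526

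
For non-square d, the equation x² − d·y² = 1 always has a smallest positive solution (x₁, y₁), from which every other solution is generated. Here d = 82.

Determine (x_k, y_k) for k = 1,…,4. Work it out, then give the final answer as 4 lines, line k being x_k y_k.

163 18
53137 5868
17322499 1912950
5647081537 623615832

d=82: √d = [9; 18] (ℓ=1, odd), read p_1/q_1
k=0  a_k=9  p_k/q_k = 9/1
k=1  a_k=18  p_k/q_k = 163/18
→ (163, 18).  Check: 163²=26569, 82·18²=26568, difference 1.
k=2:  x_2 = 163·163+82·18·18 = 53137,  y_2 = 163·18+18·163 = 5868
k=3:  x_3 = 163·53137+82·18·5868 = 17322499,  y_3 = 163·5868+18·53137 = 1912950
k=4:  x_4 = 163·17322499+82·18·1912950 = 5647081537,  y_4 = 163·1912950+18·17322499 = 623615832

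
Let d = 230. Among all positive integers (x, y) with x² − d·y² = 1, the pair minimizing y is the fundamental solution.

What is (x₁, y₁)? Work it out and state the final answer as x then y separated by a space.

91 6

√230 = [15; 6,30, …], period ℓ=2 (even) → k=1
i=0: a=15 ⇒ p=15, q=1
i=1: a=6 ⇒ p=91, q=6
(x₁, y₁) = (91, 6);  91² − 230·6² = 1 ✓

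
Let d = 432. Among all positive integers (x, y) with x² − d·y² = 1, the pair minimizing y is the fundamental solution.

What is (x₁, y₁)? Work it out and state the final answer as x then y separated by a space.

1351 65

√432 = [20; 1,3,1,1,1,3,1,40, …], period ℓ=8 (even) → k=7
i=0: a=20 ⇒ p=20, q=1
i=1: a=1 ⇒ p=21, q=1
…
i=3: a=1 ⇒ p=104, q=5
i=4: a=1 ⇒ p=187, q=9
…
i=6: a=3 ⇒ p=1060, q=51
i=7: a=1 ⇒ p=1351, q=65
(x₁, y₁) = (1351, 65);  1351² − 432·65² = 1 ✓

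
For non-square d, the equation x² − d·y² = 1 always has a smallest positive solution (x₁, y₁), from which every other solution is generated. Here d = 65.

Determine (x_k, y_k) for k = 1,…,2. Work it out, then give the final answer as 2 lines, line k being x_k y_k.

[8; 16] for √65; ℓ=1 ⇒ convergent index 1
step 0: (8, 1)  from 8·(1,0) + (0,1)
step 1: (129, 16)  from 16·(8,1) + (1,0)
(x₁, y₁) = (129, 16);  129² − 65·16² = 1 ✓
k=2:  x_2 = 129·129+65·16·16 = 33281,  y_2 = 129·16+16·129 = 4128

129 16
33281 4128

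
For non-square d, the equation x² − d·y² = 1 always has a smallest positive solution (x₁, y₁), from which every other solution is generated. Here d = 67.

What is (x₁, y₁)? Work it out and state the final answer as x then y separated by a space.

√67 = [8; 5,2,1,1,7,1,1,2,5,16, …], period ℓ=10 (even) → k=9
a_0=8:  p_0=8·1+0=8,  q_0=8·0+1=1
a_1=5:  p_1=5·8+1=41,  q_1=5·1+0=5
a_2=2:  p_2=2·41+8=90,  q_2=2·5+1=11
a_3=1:  p_3=1·90+41=131,  q_3=1·11+5=16
a_4=1:  p_4=1·131+90=221,  q_4=1·16+11=27
…
a_6=1:  p_6=1·1678+221=1899,  q_6=1·205+27=232
a_7=1:  p_7=1·1899+1678=3577,  q_7=1·232+205=437
a_8=2:  p_8=2·3577+1899=9053,  q_8=2·437+232=1106
a_9=5:  p_9=5·9053+3577=48842,  q_9=5·1106+437=5967
fundamental: x₁=48842, y₁=5967  (since 2385540964 − 67·35605089 = 1)

48842 5967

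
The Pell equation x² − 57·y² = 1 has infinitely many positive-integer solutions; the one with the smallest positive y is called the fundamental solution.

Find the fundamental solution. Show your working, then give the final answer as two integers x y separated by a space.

151 20

√57 → a₀=7, period (1,1,4,1,1,14); ℓ=6 even so k=5
a_0=7:  p_0=7·1+0=7,  q_0=7·0+1=1
a_1=1:  p_1=1·7+1=8,  q_1=1·1+0=1
a_2=1:  p_2=1·8+7=15,  q_2=1·1+1=2
…
a_4=1:  p_4=1·68+15=83,  q_4=1·9+2=11
a_5=1:  p_5=1·83+68=151,  q_5=1·11+9=20
fundamental: x₁=151, y₁=20  (since 22801 − 57·400 = 1)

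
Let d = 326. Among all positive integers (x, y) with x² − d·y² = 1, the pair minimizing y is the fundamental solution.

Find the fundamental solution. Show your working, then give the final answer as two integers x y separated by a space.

[18; 18,36] for √326; ℓ=2 ⇒ convergent index 1
a_0=18:  p_0=18·1+0=18,  q_0=18·0+1=1
a_1=18:  p_1=18·18+1=325,  q_1=18·1+0=18
(x₁, y₁) = (325, 18);  325² − 326·18² = 1 ✓

325 18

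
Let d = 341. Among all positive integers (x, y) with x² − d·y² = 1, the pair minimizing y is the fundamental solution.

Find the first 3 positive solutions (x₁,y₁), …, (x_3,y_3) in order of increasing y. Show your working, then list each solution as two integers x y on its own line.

10626551 575460
225847172311201 12230310076920
4799952989541519968951 259932027556408030380

√341 = [18; 2,6,1,8,2,…,6,2,36, …], period ℓ=14 (even) → k=13
step 0: (18, 1)  from 18·(1,0) + (0,1)
step 1: (37, 2)  from 2·(18,1) + (1,0)
…
step 3: (277, 15)  from 1·(240,13) + (37,2)
…
step 7: (20479, 1109)  from 2·(7645,414) + (5189,281)
…
step 9: (76727, 4155)  from 2·(28124,1523) + (20479,1109)
…
step 11: (718667, 38918)  from 1·(641940,34763) + (76727,4155)
step 12: (4953942, 268271)  from 6·(718667,38918) + (641940,34763)
step 13: (10626551, 575460)  from 2·(4953942,268271) + (718667,38918)
(x₁, y₁) = (10626551, 575460);  10626551² − 341·575460² = 1 ✓
(x_2, y_2) = (10626551·10626551 + 341·575460·575460, 10626551·575460 + 575460·10626551) = (225847172311201, 12230310076920)
(x_3, y_3) = (10626551·225847172311201 + 341·575460·12230310076920, 10626551·12230310076920 + 575460·225847172311201) = (4799952989541519968951, 259932027556408030380)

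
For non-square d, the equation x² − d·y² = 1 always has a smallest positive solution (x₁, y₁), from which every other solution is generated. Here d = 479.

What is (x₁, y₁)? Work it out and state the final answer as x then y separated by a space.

2989440 136591

d=479: √d = [21; 1,7,1,3,2,21,2,3,1,7,1,42] (ℓ=12, even), read p_11/q_11
k=0  a_k=21  p_k/q_k = 21/1
k=1  a_k=1  p_k/q_k = 22/1
k=2  a_k=7  p_k/q_k = 175/8
k=3  a_k=1  p_k/q_k = 197/9
k=4  a_k=3  p_k/q_k = 766/35
k=5  a_k=2  p_k/q_k = 1729/79
k=6  a_k=21  p_k/q_k = 37075/1694
k=7  a_k=2  p_k/q_k = 75879/3467
k=8  a_k=3  p_k/q_k = 264712/12095
…
k=10  a_k=7  p_k/q_k = 2648849/121029
k=11  a_k=1  p_k/q_k = 2989440/136591
fundamental: x₁=2989440, y₁=136591  (since 8936751513600 − 479·18657101281 = 1)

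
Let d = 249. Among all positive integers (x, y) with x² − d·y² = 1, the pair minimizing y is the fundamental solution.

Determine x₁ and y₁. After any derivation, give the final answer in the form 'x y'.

d=249: √d = [15; 1,3,1,1,5,…,3,1,30] (ℓ=16, even), read p_15/q_15
k=0  a_k=15  p_k/q_k = 15/1
k=1  a_k=1  p_k/q_k = 16/1
k=2  a_k=3  p_k/q_k = 63/4
k=3  a_k=1  p_k/q_k = 79/5
k=4  a_k=1  p_k/q_k = 142/9
…
k=8  a_k=10  p_k/q_k = 36751/2329
…
k=10  a_k=1  p_k/q_k = 150586/9543
k=11  a_k=5  p_k/q_k = 866765/54929
k=12  a_k=1  p_k/q_k = 1017351/64472
…
k=14  a_k=3  p_k/q_k = 6669699/422675
k=15  a_k=1  p_k/q_k = 8553815/542076
(x₁, y₁) = (8553815, 542076);  8553815² − 249·542076² = 1 ✓

8553815 542076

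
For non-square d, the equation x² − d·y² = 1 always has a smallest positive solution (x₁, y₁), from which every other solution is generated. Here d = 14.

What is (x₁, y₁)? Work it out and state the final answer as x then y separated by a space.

15 4

√14 → a₀=3, period (1,2,1,6); ℓ=4 even so k=3
step 0: (3, 1)  from 3·(1,0) + (0,1)
step 1: (4, 1)  from 1·(3,1) + (1,0)
step 2: (11, 3)  from 2·(4,1) + (3,1)
step 3: (15, 4)  from 1·(11,3) + (4,1)
→ (15, 4).  Check: 15²=225, 14·4²=224, difference 1.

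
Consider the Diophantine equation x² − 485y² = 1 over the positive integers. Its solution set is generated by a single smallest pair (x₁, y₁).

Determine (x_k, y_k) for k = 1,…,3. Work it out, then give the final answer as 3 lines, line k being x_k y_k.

969 44
1877921 85272
3639409929 165257092

√485 → a₀=22, period (44); ℓ=1 odd so k=1
step 0: (22, 1)  from 22·(1,0) + (0,1)
step 1: (969, 44)  from 44·(22,1) + (1,0)
fundamental: x₁=969, y₁=44  (since 938961 − 485·1936 = 1)
(969+44√485)^2 = 1877921 + 85272√485
(969+44√485)^3 = 3639409929 + 165257092√485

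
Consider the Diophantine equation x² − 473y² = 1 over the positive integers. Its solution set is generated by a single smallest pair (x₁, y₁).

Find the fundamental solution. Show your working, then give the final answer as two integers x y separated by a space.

√473 = [21; 1,2,1,42, …], period ℓ=4 (even) → k=3
a_0=21:  p_0=21·1+0=21,  q_0=21·0+1=1
a_1=1:  p_1=1·21+1=22,  q_1=1·1+0=1
a_2=2:  p_2=2·22+21=65,  q_2=2·1+1=3
a_3=1:  p_3=1·65+22=87,  q_3=1·3+1=4
(x₁, y₁) = (87, 4);  87² − 473·4² = 1 ✓

87 4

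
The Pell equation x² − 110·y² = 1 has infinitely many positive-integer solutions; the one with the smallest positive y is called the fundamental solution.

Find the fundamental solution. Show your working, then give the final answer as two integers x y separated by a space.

[10; 2,20] for √110; ℓ=2 ⇒ convergent index 1
k=0  a_k=10  p_k/q_k = 10/1
k=1  a_k=2  p_k/q_k = 21/2
(x₁, y₁) = (21, 2);  21² − 110·2² = 1 ✓

21 2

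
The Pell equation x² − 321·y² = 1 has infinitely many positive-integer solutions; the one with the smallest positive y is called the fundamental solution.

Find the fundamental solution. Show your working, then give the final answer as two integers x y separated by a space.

215 12

√321 = [17; 1,10,1,34, …], period ℓ=4 (even) → k=3
k=0  a_k=17  p_k/q_k = 17/1
k=1  a_k=1  p_k/q_k = 18/1
k=2  a_k=10  p_k/q_k = 197/11
k=3  a_k=1  p_k/q_k = 215/12
fundamental: x₁=215, y₁=12  (since 46225 − 321·144 = 1)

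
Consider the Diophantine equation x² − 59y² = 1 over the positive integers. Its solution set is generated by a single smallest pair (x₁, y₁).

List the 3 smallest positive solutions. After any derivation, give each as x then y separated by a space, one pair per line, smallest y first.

530 69
561799 73140
595506410 77528331

√59 = [7; 1,2,7,2,1,14, …], period ℓ=6 (even) → k=5
i=0: a=7 ⇒ p=7, q=1
…
i=4: a=2 ⇒ p=361, q=47
i=5: a=1 ⇒ p=530, q=69
(x₁, y₁) = (530, 69);  530² − 59·69² = 1 ✓
k=2:  x_2 = 530·530+59·69·69 = 561799,  y_2 = 530·69+69·530 = 73140
k=3:  x_3 = 530·561799+59·69·73140 = 595506410,  y_3 = 530·73140+69·561799 = 77528331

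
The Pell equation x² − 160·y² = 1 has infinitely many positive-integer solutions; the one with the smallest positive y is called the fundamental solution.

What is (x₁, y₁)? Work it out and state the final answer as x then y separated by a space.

721 57

√160 = [12; 1,1,1,5,1,1,1,24, …], period ℓ=8 (even) → k=7
a_0=12:  p_0=12·1+0=12,  q_0=12·0+1=1
a_1=1:  p_1=1·12+1=13,  q_1=1·1+0=1
a_2=1:  p_2=1·13+12=25,  q_2=1·1+1=2
…
a_4=5:  p_4=5·38+25=215,  q_4=5·3+2=17
a_5=1:  p_5=1·215+38=253,  q_5=1·17+3=20
a_6=1:  p_6=1·253+215=468,  q_6=1·20+17=37
a_7=1:  p_7=1·468+253=721,  q_7=1·37+20=57
fundamental: x₁=721, y₁=57  (since 519841 − 160·3249 = 1)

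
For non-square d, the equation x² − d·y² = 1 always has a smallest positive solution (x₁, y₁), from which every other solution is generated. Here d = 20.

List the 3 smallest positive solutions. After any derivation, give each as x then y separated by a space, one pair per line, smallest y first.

d=20: √d = [4; 2,8] (ℓ=2, even), read p_1/q_1
a_0=4:  p_0=4·1+0=4,  q_0=4·0+1=1
a_1=2:  p_1=2·4+1=9,  q_1=2·1+0=2
fundamental: x₁=9, y₁=2  (since 81 − 20·4 = 1)
k=2:  x_2 = 9·9+20·2·2 = 161,  y_2 = 9·2+2·9 = 36
k=3:  x_3 = 9·161+20·2·36 = 2889,  y_3 = 9·36+2·161 = 646

9 2
161 36
2889 646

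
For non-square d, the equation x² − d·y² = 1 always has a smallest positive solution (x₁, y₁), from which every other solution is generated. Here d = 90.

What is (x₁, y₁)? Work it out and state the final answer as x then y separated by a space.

d=90: √d = [9; 2,18] (ℓ=2, even), read p_1/q_1
step 0: (9, 1)  from 9·(1,0) + (0,1)
step 1: (19, 2)  from 2·(9,1) + (1,0)
fundamental: x₁=19, y₁=2  (since 361 − 90·4 = 1)

19 2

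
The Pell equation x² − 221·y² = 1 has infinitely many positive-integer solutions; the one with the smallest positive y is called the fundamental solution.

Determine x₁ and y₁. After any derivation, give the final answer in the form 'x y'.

1665 112

√221 = [14; 1,6,2,6,1,28, …], period ℓ=6 (even) → k=5
i=0: a=14 ⇒ p=14, q=1
…
i=3: a=2 ⇒ p=223, q=15
i=4: a=6 ⇒ p=1442, q=97
i=5: a=1 ⇒ p=1665, q=112
→ (1665, 112).  Check: 1665²=2772225, 221·112²=2772224, difference 1.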